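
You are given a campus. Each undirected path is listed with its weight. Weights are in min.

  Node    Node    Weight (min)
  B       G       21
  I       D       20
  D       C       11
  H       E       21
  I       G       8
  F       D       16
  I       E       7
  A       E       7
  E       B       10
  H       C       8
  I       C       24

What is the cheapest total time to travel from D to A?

34 min

Enumerating some paths:
D - C - I - E - A: 11+24+7+7 = 49
D - C - H - E - A: 11+8+21+7 = 47
D - I - E - A: 20+7+7 = 34
Cheapest is D - I - E - A at 34 min.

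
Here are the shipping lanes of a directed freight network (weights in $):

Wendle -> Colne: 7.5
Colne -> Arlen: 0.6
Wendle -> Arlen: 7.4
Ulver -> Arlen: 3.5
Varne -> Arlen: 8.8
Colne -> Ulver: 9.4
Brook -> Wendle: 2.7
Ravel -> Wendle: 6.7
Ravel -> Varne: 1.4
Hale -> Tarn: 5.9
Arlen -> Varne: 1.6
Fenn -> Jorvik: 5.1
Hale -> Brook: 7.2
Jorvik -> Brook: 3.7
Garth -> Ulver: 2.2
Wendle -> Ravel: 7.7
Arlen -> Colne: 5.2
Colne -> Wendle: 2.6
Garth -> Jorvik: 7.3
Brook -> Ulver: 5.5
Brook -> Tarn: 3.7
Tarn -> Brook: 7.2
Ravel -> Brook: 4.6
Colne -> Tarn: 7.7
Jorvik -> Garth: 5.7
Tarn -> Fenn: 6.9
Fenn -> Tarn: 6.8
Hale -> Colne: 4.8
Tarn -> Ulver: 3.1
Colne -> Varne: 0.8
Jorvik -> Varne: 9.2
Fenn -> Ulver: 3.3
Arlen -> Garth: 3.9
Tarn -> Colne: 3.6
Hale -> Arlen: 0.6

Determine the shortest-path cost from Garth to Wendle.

Candidate routes:
Garth–Ulver–Arlen–Colne–Wendle: 2.2+3.5+5.2+2.6 = 13.5
Garth–Jorvik–Brook–Wendle: 7.3+3.7+2.7 = 13.7
Cheapest is Garth–Ulver–Arlen–Colne–Wendle at $13.5.

$13.5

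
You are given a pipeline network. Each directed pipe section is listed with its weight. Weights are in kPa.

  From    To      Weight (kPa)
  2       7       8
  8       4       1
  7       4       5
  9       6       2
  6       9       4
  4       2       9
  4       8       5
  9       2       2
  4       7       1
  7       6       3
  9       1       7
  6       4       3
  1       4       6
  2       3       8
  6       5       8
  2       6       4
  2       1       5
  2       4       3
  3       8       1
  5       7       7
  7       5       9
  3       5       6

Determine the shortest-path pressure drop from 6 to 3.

14 kPa

Running Dijkstra from 6:
6: 0
4: 3  (via 6)
7: 4  (via 4)
9: 4  (via 6)
2: 6  (via 9)
5: 8  (via 6)
8: 8  (via 4)
1: 11  (via 9)
3: 14  (via 2)
Shortest route: 6–9–2–3 = 14 kPa.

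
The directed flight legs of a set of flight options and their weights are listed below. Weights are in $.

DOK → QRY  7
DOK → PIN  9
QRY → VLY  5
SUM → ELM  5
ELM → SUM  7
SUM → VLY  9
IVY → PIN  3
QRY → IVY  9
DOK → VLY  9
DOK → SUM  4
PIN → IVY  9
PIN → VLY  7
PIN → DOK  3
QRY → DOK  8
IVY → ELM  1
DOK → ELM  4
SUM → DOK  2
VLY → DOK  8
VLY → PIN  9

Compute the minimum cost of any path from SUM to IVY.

Compare a few routes:
SUM - DOK - VLY - PIN - IVY: 2+9+9+9 = 29
SUM - DOK - QRY - IVY: 2+7+9 = 18
SUM - DOK - PIN - IVY: 2+9+9 = 20
SUM - VLY - PIN - IVY: 9+9+9 = 27
The minimum is $18 via SUM - DOK - QRY - IVY.

$18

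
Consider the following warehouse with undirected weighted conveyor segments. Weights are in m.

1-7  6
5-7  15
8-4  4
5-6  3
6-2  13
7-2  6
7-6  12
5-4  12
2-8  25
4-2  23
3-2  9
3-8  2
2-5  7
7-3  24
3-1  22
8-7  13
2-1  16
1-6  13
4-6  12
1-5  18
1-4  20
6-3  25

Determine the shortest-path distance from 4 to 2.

Settle nodes by increasing distance from 4:
4: 0
8: 4  (via 4)
3: 6  (via 8)
5: 12  (via 4)
6: 12  (via 4)
2: 15  (via 3)
Shortest route: 4 → 8 → 3 → 2 = 15 m.

15 m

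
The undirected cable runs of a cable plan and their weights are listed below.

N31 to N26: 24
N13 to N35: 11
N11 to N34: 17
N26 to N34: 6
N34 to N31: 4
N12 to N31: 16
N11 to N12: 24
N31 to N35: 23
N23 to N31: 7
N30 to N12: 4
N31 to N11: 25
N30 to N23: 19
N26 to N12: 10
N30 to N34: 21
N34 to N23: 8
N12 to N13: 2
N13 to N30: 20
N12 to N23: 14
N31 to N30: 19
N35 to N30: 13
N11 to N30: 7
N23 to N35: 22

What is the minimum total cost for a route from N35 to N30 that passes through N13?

Best N35 to N13: N35 → N13 costing 11
Best N13 to N30: N13 → N12 → N30 costing 6
Total via N13: 11 + 6 = 17.

17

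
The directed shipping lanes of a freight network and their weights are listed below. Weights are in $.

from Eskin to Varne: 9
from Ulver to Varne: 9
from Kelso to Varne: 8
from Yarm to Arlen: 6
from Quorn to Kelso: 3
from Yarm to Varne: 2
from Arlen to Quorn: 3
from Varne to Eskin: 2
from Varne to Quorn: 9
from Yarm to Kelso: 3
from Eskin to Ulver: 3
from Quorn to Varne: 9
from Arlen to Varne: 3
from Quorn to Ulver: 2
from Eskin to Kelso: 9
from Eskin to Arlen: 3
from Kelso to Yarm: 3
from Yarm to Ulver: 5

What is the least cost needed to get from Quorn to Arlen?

$12

Candidate routes:
Quorn - Kelso - Yarm - Varne - Eskin - Arlen: 3+3+2+2+3 = 13
Quorn - Varne - Eskin - Arlen: 9+2+3 = 14
Quorn - Kelso - Yarm - Arlen: 3+3+6 = 12
The minimum is $12 via Quorn - Kelso - Yarm - Arlen.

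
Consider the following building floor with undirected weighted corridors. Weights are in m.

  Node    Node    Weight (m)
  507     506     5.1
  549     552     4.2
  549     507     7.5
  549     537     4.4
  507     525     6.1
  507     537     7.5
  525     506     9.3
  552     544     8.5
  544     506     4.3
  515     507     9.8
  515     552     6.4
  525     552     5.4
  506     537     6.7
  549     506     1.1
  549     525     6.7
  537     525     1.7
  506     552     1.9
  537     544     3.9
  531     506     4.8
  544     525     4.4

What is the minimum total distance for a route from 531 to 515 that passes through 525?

Best 531 to 525: 531–506–549–537–525 costing 12
Best 525 to 515: 525–552–515 costing 11.8
Total via 525: 12 + 11.8 = 23.8 m.

23.8 m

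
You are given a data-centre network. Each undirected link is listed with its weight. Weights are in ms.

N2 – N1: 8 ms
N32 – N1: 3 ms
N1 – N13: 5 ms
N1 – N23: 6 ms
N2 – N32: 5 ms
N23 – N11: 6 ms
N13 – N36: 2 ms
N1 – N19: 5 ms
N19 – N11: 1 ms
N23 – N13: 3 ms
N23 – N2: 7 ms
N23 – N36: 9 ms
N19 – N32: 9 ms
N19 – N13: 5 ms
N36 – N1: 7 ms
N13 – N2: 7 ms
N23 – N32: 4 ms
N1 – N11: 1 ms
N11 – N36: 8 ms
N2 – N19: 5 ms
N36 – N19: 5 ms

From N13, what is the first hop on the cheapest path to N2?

Compare a few routes:
N13 → N19 → N2: 5+5 = 10
N13 → N23 → N2: 3+7 = 10
N13 → N2: 7 = 7
N13 → N1 → N11 → N19 → N2: 5+1+1+5 = 12
The minimum is 7 ms via N13 → N2.
So from N13 the first move is to N2.

N2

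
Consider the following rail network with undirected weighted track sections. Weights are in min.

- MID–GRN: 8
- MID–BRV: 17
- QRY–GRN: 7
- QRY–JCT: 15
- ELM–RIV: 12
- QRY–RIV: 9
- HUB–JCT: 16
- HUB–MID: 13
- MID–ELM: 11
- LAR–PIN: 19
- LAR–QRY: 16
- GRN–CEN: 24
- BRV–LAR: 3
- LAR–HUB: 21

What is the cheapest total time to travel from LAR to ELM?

Running Dijkstra from LAR:
LAR: 0
BRV: 3  (via LAR)
QRY: 16  (via LAR)
PIN: 19  (via LAR)
MID: 20  (via BRV)
HUB: 21  (via LAR)
GRN: 23  (via QRY)
RIV: 25  (via QRY)
JCT: 31  (via QRY)
ELM: 31  (via MID)
Shortest route: LAR → BRV → MID → ELM = 31 min.

31 min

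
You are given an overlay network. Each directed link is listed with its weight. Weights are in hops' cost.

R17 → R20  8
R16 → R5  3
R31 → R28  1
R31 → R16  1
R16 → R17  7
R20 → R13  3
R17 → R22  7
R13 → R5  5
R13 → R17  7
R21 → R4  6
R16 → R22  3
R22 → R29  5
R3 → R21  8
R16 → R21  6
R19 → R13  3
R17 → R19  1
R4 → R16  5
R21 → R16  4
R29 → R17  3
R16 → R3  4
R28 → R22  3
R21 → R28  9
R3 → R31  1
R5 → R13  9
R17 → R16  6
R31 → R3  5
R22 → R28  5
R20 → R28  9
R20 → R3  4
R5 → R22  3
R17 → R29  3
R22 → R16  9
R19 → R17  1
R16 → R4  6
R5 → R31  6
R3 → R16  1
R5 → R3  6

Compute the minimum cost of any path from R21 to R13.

15 hops' cost

Compare a few routes:
R21 → R16 → R22 → R29 → R17 → R19 → R13: 4+3+5+3+1+3 = 19
R21 → R16 → R5 → R13: 4+3+9 = 16
R21 → R16 → R17 → R19 → R13: 4+7+1+3 = 15
Cheapest is R21 → R16 → R17 → R19 → R13 at 15 hops' cost.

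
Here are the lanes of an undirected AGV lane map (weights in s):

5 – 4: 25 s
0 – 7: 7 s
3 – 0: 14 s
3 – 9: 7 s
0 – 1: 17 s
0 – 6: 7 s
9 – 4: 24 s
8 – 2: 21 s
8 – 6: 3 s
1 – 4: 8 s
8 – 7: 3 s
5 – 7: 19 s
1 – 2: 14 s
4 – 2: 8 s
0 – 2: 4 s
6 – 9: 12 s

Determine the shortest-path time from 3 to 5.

Enumerating some paths:
3–0–7–5: 14+7+19 = 40
3–9–6–8–7–5: 7+12+3+3+19 = 44
3–0–6–8–7–5: 14+7+3+3+19 = 46
3–0–2–4–5: 14+4+8+25 = 51
The minimum is 40 s via 3–0–7–5.

40 s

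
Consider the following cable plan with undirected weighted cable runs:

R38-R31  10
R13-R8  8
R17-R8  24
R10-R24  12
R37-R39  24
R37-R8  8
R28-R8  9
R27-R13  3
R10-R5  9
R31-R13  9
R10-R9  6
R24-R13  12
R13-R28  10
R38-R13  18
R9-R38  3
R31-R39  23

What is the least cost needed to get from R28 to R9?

31

Shortest distances from R28:
R28: 0
R8: 9  (via R28)
R13: 10  (via R28)
R27: 13  (via R13)
R37: 17  (via R8)
R31: 19  (via R13)
R24: 22  (via R13)
R38: 28  (via R13)
R9: 31  (via R38)
Shortest route: R28–R13–R38–R9 = 31.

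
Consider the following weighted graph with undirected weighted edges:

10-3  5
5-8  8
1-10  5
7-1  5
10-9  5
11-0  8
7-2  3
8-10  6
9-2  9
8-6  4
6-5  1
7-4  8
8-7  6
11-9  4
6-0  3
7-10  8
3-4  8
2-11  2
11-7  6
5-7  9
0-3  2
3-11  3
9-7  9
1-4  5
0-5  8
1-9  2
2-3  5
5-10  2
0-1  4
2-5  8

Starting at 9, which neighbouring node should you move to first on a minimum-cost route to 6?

10

Candidate routes:
9 → 10 → 5 → 6: 5+2+1 = 8
9 → 1 → 0 → 6: 2+4+3 = 9
Cheapest is 9 → 10 → 5 → 6 at 8.
So from 9 the first move is to 10.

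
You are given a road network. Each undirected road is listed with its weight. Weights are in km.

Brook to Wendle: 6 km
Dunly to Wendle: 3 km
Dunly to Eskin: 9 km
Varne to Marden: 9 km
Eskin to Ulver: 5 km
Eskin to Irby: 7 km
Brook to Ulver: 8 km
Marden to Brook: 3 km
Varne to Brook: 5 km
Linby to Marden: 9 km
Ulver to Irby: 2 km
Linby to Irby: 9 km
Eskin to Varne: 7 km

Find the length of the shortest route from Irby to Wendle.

Running Dijkstra from Irby:
Irby: 0
Ulver: 2  (via Irby)
Eskin: 7  (via Irby)
Linby: 9  (via Irby)
Brook: 10  (via Ulver)
Marden: 13  (via Brook)
Varne: 14  (via Eskin)
Dunly: 16  (via Eskin)
Wendle: 16  (via Brook)
Shortest route: Irby → Ulver → Brook → Wendle = 16 km.

16 km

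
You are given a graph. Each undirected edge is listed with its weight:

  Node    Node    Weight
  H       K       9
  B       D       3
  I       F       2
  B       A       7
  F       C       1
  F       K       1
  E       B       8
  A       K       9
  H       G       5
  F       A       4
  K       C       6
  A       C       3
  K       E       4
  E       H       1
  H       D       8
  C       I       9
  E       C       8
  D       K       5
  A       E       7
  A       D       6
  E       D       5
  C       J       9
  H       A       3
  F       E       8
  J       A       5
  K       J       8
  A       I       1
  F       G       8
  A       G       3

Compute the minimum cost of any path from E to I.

Candidate routes:
E → H → A → I: 1+3+1 = 5
E → K → F → I: 4+1+2 = 7
Cheapest is E → H → A → I at 5.

5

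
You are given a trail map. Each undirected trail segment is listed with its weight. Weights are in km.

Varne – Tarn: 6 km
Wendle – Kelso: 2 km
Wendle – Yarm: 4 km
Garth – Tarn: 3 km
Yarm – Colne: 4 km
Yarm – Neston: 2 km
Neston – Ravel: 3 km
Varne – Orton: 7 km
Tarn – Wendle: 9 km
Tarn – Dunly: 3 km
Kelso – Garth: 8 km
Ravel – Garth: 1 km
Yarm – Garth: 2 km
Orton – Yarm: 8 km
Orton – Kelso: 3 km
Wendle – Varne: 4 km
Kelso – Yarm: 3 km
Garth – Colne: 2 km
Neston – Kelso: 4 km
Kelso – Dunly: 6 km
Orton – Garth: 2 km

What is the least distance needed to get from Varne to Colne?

Shortest distances from Varne:
Varne: 0
Wendle: 4  (via Varne)
Kelso: 6  (via Wendle)
Tarn: 6  (via Varne)
Orton: 7  (via Varne)
Yarm: 8  (via Wendle)
Garth: 9  (via Tarn)
Dunly: 9  (via Tarn)
Ravel: 10  (via Garth)
Neston: 10  (via Kelso)
Colne: 11  (via Garth)
Shortest route: Varne → Tarn → Garth → Colne = 11 km.

11 km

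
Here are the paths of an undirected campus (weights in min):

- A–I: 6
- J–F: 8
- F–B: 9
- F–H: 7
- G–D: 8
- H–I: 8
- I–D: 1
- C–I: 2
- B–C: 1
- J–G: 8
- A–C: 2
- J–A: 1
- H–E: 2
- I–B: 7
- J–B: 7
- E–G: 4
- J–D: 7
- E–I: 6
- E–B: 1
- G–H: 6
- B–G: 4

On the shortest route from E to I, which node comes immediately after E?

B

Compare a few routes:
E → B → I: 1+7 = 8
E → B → C → I: 1+1+2 = 4
E → I: 6 = 6
The minimum is 4 min via E → B → C → I.
So from E the first move is to B.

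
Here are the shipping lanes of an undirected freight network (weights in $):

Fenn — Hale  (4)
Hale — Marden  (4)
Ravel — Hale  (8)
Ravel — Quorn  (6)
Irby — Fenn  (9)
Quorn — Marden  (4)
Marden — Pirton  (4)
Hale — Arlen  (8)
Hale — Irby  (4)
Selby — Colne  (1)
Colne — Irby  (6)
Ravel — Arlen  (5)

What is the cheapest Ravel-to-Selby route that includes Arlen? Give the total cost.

$24

Best Ravel to Arlen: Ravel → Arlen costing 5
Best Arlen to Selby: Arlen → Hale → Irby → Colne → Selby costing 19
Total via Arlen: 5 + 19 = $24.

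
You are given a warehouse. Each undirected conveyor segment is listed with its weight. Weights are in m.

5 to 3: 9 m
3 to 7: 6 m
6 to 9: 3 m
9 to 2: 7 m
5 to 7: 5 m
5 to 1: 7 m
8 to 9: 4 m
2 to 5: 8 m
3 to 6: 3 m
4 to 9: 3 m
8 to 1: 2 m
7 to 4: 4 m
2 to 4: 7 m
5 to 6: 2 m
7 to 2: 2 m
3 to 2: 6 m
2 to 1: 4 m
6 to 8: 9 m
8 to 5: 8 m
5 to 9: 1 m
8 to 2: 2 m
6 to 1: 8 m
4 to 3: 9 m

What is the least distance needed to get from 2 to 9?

Enumerating some paths:
2 → 7 → 5 → 9: 2+5+1 = 8
2 → 9: 7 = 7
2 → 8 → 9: 2+4 = 6
Cheapest is 2 → 8 → 9 at 6 m.

6 m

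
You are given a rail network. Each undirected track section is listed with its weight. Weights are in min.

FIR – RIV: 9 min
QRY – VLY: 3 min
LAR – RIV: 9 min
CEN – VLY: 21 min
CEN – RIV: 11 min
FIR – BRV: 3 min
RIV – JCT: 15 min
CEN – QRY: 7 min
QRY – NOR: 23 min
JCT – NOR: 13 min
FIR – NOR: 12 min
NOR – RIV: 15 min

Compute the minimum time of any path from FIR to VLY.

30 min

Compare a few routes:
FIR - RIV - CEN - QRY - VLY: 9+11+7+3 = 30
FIR - RIV - CEN - VLY: 9+11+21 = 41
FIR - NOR - QRY - VLY: 12+23+3 = 38
The minimum is 30 min via FIR - RIV - CEN - QRY - VLY.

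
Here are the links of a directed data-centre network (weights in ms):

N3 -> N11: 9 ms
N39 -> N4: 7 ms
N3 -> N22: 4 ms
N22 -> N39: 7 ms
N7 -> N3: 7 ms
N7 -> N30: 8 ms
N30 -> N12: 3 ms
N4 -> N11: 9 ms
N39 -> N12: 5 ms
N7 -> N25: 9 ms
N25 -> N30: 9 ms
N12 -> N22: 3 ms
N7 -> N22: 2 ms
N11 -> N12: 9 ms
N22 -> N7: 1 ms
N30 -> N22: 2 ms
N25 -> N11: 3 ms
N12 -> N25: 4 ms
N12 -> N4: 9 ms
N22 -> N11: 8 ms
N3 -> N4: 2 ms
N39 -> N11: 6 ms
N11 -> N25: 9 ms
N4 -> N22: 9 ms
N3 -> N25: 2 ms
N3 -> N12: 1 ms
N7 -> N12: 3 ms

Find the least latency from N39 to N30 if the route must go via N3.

Shortest N39→N3: N39–N12–N22–N7–N3 = 16
Shortest N3→N30: N3–N25–N30 = 11
Total via N3: 16 + 11 = 27 ms.

27 ms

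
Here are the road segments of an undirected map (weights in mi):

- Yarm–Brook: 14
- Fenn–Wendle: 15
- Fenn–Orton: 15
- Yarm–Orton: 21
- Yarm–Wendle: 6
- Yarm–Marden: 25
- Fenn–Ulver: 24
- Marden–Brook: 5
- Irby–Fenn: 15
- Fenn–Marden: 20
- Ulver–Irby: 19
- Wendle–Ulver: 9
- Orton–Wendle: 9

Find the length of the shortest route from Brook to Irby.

40 mi

Enumerating some paths:
Brook–Yarm–Wendle–Fenn–Irby: 14+6+15+15 = 50
Brook–Yarm–Wendle–Ulver–Irby: 14+6+9+19 = 48
Brook–Marden–Fenn–Irby: 5+20+15 = 40
Cheapest is Brook–Marden–Fenn–Irby at 40 mi.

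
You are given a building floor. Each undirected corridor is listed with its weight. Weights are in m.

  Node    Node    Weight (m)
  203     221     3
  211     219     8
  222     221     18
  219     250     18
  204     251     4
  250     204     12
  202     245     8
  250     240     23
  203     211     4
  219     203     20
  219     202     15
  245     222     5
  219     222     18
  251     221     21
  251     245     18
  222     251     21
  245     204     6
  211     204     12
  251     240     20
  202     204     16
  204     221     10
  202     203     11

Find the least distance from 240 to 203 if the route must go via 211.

40 m

Shortest 240→211: 240 → 251 → 204 → 211 = 36
Best 211 to 203: 211 → 203 costing 4
Total via 211: 36 + 4 = 40 m.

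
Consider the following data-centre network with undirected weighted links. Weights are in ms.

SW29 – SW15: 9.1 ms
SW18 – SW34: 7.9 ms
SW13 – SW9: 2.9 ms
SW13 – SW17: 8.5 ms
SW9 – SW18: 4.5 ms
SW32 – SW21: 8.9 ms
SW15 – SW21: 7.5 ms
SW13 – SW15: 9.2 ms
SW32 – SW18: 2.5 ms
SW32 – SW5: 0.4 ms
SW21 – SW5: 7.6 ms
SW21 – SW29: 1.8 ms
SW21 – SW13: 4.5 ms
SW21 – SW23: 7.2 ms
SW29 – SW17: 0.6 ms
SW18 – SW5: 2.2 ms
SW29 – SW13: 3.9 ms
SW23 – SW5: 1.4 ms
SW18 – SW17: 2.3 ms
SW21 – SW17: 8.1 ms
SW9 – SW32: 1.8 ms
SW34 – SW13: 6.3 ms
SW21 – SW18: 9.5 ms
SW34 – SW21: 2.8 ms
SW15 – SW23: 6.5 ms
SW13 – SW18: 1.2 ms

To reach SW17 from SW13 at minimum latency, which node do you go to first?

SW18

Compare a few routes:
SW13 → SW18 → SW17: 1.2+2.3 = 3.5
SW13 → SW21 → SW29 → SW17: 4.5+1.8+0.6 = 6.9
SW13 → SW29 → SW17: 3.9+0.6 = 4.5
Cheapest is SW13 → SW18 → SW17 at 3.5 ms.
So from SW13 the first move is to SW18.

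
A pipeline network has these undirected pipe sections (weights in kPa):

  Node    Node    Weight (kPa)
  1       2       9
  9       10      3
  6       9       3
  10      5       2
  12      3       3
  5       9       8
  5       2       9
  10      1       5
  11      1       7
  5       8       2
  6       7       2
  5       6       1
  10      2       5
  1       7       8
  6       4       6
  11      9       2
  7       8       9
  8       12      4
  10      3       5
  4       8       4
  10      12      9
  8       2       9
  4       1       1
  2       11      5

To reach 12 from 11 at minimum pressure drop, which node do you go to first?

9

Compare a few routes:
11–9–6–5–8–12: 2+3+1+2+4 = 12
11–9–10–5–8–12: 2+3+2+2+4 = 13
Cheapest is 11–9–6–5–8–12 at 12 kPa.
So from 11 the first move is to 9.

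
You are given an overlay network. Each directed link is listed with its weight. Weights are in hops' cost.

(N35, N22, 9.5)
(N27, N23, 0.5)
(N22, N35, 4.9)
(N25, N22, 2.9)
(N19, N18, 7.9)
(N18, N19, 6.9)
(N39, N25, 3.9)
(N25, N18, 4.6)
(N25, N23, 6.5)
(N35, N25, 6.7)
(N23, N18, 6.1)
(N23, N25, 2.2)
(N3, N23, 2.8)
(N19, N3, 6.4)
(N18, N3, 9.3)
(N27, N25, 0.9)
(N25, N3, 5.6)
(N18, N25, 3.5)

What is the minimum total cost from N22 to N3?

Shortest distances from N22:
N22: 0
N35: 4.9  (via N22)
N25: 11.6  (via N35)
N18: 16.2  (via N25)
N3: 17.2  (via N25)
Shortest route: N22 → N35 → N25 → N3 = 17.2 hops' cost.

17.2 hops' cost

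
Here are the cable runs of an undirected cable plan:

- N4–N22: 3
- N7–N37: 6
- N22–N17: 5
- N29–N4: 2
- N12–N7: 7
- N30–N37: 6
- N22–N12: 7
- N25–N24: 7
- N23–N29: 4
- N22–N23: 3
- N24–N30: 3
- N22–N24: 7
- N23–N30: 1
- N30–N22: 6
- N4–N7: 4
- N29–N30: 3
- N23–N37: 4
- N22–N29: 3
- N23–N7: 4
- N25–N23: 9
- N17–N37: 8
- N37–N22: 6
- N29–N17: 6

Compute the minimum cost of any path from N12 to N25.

19

Running Dijkstra from N12:
N12: 0
N22: 7  (via N12)
N7: 7  (via N12)
N29: 10  (via N22)
N23: 10  (via N22)
N4: 10  (via N22)
N30: 11  (via N23)
N17: 12  (via N22)
N37: 13  (via N22)
N24: 14  (via N22)
N25: 19  (via N23)
Shortest route: N12–N22–N23–N25 = 19.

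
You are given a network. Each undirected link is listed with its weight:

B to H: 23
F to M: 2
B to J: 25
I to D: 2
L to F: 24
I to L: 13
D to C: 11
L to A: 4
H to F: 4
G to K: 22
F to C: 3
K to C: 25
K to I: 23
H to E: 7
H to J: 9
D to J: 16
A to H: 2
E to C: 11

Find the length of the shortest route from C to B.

30

Running Dijkstra from C:
C: 0
F: 3  (via C)
M: 5  (via F)
H: 7  (via F)
A: 9  (via H)
D: 11  (via C)
E: 11  (via C)
I: 13  (via D)
L: 13  (via A)
J: 16  (via H)
K: 25  (via C)
B: 30  (via H)
Shortest route: C → F → H → B = 30.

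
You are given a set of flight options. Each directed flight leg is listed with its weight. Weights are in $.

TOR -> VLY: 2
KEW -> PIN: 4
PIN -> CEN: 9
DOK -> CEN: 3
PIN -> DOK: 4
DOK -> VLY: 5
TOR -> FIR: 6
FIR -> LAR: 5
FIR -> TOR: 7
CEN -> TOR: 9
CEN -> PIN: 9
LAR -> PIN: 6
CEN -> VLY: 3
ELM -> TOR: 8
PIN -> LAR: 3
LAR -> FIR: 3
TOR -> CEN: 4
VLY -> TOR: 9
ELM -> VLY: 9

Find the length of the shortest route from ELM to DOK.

$25

Compare a few routes:
ELM - TOR - CEN - PIN - DOK: 8+4+9+4 = 25
ELM - TOR - FIR - LAR - PIN - DOK: 8+6+5+6+4 = 29
Cheapest is ELM - TOR - CEN - PIN - DOK at $25.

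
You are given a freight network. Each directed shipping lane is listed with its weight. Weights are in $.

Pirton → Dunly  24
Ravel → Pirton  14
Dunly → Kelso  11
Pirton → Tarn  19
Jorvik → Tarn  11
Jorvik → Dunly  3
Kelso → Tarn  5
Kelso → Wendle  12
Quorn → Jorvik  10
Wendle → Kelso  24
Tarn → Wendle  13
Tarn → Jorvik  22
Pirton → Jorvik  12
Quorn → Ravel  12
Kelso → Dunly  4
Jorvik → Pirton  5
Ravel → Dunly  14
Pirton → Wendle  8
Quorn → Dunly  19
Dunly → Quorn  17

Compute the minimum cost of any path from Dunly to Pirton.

$32

Candidate routes:
Dunly - Quorn - Ravel - Pirton: 17+12+14 = 43
Dunly - Quorn - Jorvik - Pirton: 17+10+5 = 32
The minimum is $32 via Dunly - Quorn - Jorvik - Pirton.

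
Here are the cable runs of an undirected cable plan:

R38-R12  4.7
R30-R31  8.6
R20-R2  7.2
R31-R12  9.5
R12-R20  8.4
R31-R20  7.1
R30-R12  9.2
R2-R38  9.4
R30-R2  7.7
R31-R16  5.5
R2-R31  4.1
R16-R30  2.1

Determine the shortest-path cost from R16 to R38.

Candidate routes:
R16–R30–R12–R38: 2.1+9.2+4.7 = 16
R16–R30–R2–R38: 2.1+7.7+9.4 = 19.2
R16–R31–R2–R38: 5.5+4.1+9.4 = 19
The minimum is 16 via R16–R30–R12–R38.

16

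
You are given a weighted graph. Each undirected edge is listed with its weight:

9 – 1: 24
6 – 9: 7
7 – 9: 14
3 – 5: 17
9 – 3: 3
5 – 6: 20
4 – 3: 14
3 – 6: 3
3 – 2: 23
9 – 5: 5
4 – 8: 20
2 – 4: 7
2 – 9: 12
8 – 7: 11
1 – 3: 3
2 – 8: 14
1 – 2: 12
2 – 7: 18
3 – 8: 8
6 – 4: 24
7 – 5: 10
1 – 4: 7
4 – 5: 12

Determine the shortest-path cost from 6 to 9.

Running Dijkstra from 6:
6: 0
3: 3  (via 6)
1: 6  (via 3)
9: 6  (via 3)
Shortest route: 6–3–9 = 6.

6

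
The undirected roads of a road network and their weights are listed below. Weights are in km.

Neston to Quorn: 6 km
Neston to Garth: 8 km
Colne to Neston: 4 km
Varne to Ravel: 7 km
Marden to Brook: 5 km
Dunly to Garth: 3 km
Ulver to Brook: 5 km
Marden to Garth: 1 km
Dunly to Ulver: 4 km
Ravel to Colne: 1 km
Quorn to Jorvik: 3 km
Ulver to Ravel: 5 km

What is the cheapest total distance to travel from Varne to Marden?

20 km

Shortest distances from Varne:
Varne: 0
Ravel: 7  (via Varne)
Colne: 8  (via Ravel)
Ulver: 12  (via Ravel)
Neston: 12  (via Colne)
Dunly: 16  (via Ulver)
Brook: 17  (via Ulver)
Quorn: 18  (via Neston)
Garth: 19  (via Dunly)
Marden: 20  (via Garth)
Shortest route: Varne → Ravel → Ulver → Dunly → Garth → Marden = 20 km.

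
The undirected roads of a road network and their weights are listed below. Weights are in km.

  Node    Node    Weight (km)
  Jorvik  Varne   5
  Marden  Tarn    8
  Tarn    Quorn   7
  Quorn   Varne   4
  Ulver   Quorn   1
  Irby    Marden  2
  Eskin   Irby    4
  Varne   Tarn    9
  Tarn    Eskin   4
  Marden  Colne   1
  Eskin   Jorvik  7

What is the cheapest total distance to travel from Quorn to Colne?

16 km

Settle nodes by increasing distance from Quorn:
Quorn: 0
Ulver: 1  (via Quorn)
Varne: 4  (via Quorn)
Tarn: 7  (via Quorn)
Jorvik: 9  (via Varne)
Eskin: 11  (via Tarn)
Marden: 15  (via Tarn)
Irby: 15  (via Eskin)
Colne: 16  (via Marden)
Shortest route: Quorn → Tarn → Marden → Colne = 16 km.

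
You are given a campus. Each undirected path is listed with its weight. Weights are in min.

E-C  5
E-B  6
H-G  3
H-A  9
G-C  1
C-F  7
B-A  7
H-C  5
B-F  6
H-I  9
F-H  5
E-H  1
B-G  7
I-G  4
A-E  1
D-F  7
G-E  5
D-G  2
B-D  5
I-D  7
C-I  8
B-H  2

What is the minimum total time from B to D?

Candidate routes:
B–G–D: 7+2 = 9
B–H–G–D: 2+3+2 = 7
B–D: 5 = 5
The minimum is 5 min via B–D.

5 min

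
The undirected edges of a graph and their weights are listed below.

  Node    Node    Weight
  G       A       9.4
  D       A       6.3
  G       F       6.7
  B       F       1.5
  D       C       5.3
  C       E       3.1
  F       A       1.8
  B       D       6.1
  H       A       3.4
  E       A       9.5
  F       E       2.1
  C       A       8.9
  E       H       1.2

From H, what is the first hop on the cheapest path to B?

Compare a few routes:
H → A → F → B: 3.4+1.8+1.5 = 6.7
H → E → F → B: 1.2+2.1+1.5 = 4.8
The minimum is 4.8 via H → E → F → B.
So from H the first move is to E.

E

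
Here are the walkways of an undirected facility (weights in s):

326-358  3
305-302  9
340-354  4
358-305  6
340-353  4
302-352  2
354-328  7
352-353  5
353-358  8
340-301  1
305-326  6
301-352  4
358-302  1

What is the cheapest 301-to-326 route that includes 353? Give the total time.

16 s

Shortest 301→353: 301 → 340 → 353 = 5
Best 353 to 326: 353 → 358 → 326 costing 11
Total via 353: 5 + 11 = 16 s.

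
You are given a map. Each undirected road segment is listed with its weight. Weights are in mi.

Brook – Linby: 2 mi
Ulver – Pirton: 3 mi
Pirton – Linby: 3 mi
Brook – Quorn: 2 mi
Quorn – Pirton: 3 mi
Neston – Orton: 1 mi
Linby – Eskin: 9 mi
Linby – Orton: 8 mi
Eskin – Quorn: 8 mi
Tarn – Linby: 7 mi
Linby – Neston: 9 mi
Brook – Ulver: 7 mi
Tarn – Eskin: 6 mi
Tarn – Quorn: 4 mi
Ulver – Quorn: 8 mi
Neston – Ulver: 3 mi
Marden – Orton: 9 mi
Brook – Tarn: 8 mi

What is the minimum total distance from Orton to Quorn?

Settle nodes by increasing distance from Orton:
Orton: 0
Neston: 1  (via Orton)
Ulver: 4  (via Neston)
Pirton: 7  (via Ulver)
Linby: 8  (via Orton)
Marden: 9  (via Orton)
Brook: 10  (via Linby)
Quorn: 10  (via Pirton)
Shortest route: Orton–Neston–Ulver–Pirton–Quorn = 10 mi.

10 mi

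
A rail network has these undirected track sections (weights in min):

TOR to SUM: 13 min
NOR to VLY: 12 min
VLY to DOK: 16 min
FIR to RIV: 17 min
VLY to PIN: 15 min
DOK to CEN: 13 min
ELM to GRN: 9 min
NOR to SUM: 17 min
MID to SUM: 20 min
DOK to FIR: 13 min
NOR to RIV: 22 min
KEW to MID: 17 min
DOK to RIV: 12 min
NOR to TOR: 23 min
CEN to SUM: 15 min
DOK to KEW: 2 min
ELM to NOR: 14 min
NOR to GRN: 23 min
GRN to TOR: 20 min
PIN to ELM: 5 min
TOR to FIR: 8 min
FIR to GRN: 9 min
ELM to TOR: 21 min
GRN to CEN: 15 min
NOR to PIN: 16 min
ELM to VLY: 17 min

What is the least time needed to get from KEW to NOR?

30 min

Running Dijkstra from KEW:
KEW: 0
DOK: 2  (via KEW)
RIV: 14  (via DOK)
CEN: 15  (via DOK)
FIR: 15  (via DOK)
MID: 17  (via KEW)
VLY: 18  (via DOK)
TOR: 23  (via FIR)
GRN: 24  (via FIR)
NOR: 30  (via VLY)
Shortest route: KEW → DOK → VLY → NOR = 30 min.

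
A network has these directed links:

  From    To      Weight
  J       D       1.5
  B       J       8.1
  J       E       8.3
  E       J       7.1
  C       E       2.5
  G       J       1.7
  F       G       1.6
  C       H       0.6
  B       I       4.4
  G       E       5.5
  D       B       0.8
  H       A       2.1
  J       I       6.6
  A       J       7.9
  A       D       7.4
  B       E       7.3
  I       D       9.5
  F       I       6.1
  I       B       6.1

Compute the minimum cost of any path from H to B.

10.3

Candidate routes:
H - A - D - B: 2.1+7.4+0.8 = 10.3
H - A - J - D - B: 2.1+7.9+1.5+0.8 = 12.3
Cheapest is H - A - D - B at 10.3.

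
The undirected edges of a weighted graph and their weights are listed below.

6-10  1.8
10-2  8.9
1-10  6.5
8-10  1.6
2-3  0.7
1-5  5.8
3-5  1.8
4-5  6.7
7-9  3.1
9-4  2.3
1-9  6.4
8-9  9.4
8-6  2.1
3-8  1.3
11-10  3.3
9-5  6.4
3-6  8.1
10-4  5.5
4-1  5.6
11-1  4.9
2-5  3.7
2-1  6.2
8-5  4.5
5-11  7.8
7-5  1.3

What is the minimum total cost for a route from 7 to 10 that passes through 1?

13.6

Shortest 7→1: 7 → 5 → 1 = 7.1
Shortest 1→10: 1 → 10 = 6.5
Total via 1: 7.1 + 6.5 = 13.6.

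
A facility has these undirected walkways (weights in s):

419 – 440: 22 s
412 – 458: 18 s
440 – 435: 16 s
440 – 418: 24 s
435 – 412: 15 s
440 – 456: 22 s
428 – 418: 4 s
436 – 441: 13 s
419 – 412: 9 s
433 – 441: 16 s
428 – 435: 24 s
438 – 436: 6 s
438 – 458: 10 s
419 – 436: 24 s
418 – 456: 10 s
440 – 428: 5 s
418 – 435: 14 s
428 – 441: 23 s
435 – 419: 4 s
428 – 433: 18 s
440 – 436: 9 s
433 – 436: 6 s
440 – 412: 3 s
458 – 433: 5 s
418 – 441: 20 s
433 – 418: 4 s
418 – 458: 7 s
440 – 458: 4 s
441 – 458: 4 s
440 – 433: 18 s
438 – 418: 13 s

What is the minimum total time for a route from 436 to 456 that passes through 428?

Best 436 to 428: 436–440–428 costing 14
Best 428 to 456: 428–418–456 costing 14
Total via 428: 14 + 14 = 28 s.

28 s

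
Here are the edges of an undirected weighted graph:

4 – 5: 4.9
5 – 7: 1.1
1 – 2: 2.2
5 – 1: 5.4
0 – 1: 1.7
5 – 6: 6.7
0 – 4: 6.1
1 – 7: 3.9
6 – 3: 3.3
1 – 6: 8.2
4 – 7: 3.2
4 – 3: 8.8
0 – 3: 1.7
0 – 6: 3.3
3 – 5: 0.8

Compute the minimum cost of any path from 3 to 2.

5.6

Candidate routes:
3–5–7–1–2: 0.8+1.1+3.9+2.2 = 8
3–5–1–2: 0.8+5.4+2.2 = 8.4
3–0–1–2: 1.7+1.7+2.2 = 5.6
The minimum is 5.6 via 3–0–1–2.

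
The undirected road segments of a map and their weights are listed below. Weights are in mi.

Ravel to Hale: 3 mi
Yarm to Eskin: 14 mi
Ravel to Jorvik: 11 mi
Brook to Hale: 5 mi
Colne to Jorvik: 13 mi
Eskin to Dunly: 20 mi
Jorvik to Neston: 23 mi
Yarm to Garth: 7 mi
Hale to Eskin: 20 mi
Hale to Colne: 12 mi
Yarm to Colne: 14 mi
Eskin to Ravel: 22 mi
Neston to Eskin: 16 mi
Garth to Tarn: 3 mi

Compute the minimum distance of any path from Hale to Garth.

33 mi

Enumerating some paths:
Hale - Eskin - Yarm - Garth: 20+14+7 = 41
Hale - Colne - Yarm - Garth: 12+14+7 = 33
Hale - Ravel - Eskin - Yarm - Garth: 3+22+14+7 = 46
The minimum is 33 mi via Hale - Colne - Yarm - Garth.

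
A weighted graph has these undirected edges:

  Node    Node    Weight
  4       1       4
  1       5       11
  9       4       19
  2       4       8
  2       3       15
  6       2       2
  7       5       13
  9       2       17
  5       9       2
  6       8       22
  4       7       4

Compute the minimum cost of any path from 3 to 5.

Enumerating some paths:
3 - 2 - 9 - 5: 15+17+2 = 34
3 - 2 - 4 - 1 - 5: 15+8+4+11 = 38
Cheapest is 3 - 2 - 9 - 5 at 34.

34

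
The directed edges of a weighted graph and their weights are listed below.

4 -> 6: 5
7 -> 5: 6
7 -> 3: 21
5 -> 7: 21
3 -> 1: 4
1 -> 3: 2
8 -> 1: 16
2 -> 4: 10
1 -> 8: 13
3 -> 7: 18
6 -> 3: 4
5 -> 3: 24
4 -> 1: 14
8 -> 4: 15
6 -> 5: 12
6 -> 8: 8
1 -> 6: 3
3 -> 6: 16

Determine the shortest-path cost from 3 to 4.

Settle nodes by increasing distance from 3:
3: 0
1: 4  (via 3)
6: 7  (via 1)
8: 15  (via 6)
7: 18  (via 3)
5: 19  (via 6)
4: 30  (via 8)
Shortest route: 3–1–6–8–4 = 30.

30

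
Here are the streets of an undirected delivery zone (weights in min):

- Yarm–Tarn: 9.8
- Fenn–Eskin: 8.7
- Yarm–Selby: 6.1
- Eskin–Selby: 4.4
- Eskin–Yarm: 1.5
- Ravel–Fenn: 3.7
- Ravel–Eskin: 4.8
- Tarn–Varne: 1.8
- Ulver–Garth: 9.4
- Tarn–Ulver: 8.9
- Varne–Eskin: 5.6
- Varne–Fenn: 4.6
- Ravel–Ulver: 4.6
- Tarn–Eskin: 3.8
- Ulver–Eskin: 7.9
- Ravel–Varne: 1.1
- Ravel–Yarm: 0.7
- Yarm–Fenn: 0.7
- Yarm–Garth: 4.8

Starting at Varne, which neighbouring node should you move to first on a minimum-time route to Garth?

Enumerating some paths:
Varne - Fenn - Yarm - Garth: 4.6+0.7+4.8 = 10.1
Varne - Ravel - Yarm - Garth: 1.1+0.7+4.8 = 6.6
Varne - Ravel - Fenn - Yarm - Garth: 1.1+3.7+0.7+4.8 = 10.3
Cheapest is Varne - Ravel - Yarm - Garth at 6.6 min.
So from Varne the first move is to Ravel.

Ravel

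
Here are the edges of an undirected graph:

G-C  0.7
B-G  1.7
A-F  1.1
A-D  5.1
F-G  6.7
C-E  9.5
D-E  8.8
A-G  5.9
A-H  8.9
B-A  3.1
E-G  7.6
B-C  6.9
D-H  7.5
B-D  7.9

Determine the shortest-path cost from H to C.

14.4

Enumerating some paths:
H - D - B - G - C: 7.5+7.9+1.7+0.7 = 17.8
H - A - G - C: 8.9+5.9+0.7 = 15.5
H - A - F - G - C: 8.9+1.1+6.7+0.7 = 17.4
H - A - B - G - C: 8.9+3.1+1.7+0.7 = 14.4
The minimum is 14.4 via H - A - B - G - C.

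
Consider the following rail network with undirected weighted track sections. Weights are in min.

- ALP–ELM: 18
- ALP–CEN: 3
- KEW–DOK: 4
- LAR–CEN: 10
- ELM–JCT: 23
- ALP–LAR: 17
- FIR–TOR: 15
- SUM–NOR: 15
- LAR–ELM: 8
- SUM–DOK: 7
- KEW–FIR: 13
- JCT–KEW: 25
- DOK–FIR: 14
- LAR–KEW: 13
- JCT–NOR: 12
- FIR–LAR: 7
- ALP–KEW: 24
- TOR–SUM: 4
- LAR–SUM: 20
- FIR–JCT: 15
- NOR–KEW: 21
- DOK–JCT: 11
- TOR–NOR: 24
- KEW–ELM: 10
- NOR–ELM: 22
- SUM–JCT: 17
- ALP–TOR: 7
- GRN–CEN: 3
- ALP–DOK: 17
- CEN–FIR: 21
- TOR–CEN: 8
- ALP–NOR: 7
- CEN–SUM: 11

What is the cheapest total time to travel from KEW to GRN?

Running Dijkstra from KEW:
KEW: 0
DOK: 4  (via KEW)
ELM: 10  (via KEW)
SUM: 11  (via DOK)
FIR: 13  (via KEW)
LAR: 13  (via KEW)
JCT: 15  (via DOK)
TOR: 15  (via SUM)
NOR: 21  (via KEW)
ALP: 21  (via DOK)
CEN: 22  (via SUM)
GRN: 25  (via CEN)
Shortest route: KEW → DOK → SUM → CEN → GRN = 25 min.

25 min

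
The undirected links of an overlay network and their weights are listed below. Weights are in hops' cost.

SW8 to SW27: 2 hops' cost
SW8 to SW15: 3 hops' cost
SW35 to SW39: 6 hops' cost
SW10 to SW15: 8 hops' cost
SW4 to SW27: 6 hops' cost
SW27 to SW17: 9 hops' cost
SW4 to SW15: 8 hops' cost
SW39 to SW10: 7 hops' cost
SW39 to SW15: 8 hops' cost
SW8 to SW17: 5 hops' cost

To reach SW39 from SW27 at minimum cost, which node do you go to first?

Candidate routes:
SW27 - SW8 - SW15 - SW10 - SW39: 2+3+8+7 = 20
SW27 - SW8 - SW15 - SW39: 2+3+8 = 13
The minimum is 13 hops' cost via SW27 - SW8 - SW15 - SW39.
So from SW27 the first move is to SW8.

SW8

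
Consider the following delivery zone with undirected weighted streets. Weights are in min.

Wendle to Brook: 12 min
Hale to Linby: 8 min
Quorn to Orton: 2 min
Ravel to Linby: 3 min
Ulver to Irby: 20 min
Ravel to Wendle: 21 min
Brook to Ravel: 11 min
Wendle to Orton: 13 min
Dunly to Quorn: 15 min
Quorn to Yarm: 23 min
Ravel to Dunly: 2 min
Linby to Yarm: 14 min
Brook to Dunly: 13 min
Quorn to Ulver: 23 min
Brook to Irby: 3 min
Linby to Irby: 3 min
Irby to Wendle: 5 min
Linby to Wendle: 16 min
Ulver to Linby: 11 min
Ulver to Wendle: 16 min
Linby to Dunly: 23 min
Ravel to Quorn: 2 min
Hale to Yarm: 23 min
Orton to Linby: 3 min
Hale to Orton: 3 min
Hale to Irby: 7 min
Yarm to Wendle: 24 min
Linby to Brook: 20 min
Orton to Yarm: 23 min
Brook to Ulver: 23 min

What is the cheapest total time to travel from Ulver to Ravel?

Settle nodes by increasing distance from Ulver:
Ulver: 0
Linby: 11  (via Ulver)
Irby: 14  (via Linby)
Orton: 14  (via Linby)
Ravel: 14  (via Linby)
Shortest route: Ulver–Linby–Ravel = 14 min.

14 min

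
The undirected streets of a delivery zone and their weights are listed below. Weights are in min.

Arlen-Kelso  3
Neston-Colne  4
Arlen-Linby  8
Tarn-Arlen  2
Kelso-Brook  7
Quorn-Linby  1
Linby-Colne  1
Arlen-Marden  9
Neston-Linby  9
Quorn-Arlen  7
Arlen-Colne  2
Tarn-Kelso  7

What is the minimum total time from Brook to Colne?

12 min

Candidate routes:
Brook–Kelso–Arlen–Colne: 7+3+2 = 12
Brook–Kelso–Arlen–Quorn–Linby–Colne: 7+3+7+1+1 = 19
Brook–Kelso–Tarn–Arlen–Colne: 7+7+2+2 = 18
Cheapest is Brook–Kelso–Arlen–Colne at 12 min.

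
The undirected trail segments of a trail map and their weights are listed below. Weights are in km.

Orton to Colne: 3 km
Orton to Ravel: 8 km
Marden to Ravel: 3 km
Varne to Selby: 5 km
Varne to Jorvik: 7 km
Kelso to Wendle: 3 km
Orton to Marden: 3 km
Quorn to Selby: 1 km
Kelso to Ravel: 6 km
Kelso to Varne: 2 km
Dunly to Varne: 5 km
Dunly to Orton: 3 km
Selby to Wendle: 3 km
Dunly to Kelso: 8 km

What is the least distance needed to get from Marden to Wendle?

12 km

Shortest distances from Marden:
Marden: 0
Ravel: 3  (via Marden)
Orton: 3  (via Marden)
Colne: 6  (via Orton)
Dunly: 6  (via Orton)
Kelso: 9  (via Ravel)
Varne: 11  (via Dunly)
Wendle: 12  (via Kelso)
Shortest route: Marden → Ravel → Kelso → Wendle = 12 km.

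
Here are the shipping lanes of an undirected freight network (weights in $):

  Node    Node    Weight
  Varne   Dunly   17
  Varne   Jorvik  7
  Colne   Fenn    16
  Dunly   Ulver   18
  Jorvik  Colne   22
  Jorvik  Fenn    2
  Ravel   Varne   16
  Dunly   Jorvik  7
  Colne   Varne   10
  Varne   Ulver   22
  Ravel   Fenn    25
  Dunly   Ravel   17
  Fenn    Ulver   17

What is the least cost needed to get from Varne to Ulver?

$22

Running Dijkstra from Varne:
Varne: 0
Jorvik: 7  (via Varne)
Fenn: 9  (via Jorvik)
Colne: 10  (via Varne)
Dunly: 14  (via Jorvik)
Ravel: 16  (via Varne)
Ulver: 22  (via Varne)
Shortest route: Varne → Ulver = $22.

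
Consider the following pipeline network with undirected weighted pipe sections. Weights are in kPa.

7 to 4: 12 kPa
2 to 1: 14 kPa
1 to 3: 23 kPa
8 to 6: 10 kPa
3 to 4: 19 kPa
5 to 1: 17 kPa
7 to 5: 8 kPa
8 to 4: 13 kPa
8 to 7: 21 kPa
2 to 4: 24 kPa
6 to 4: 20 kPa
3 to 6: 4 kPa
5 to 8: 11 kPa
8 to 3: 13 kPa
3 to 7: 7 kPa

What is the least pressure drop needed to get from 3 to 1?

23 kPa

Compare a few routes:
3 → 7 → 5 → 1: 7+8+17 = 32
3 → 1: 23 = 23
3 → 8 → 5 → 1: 13+11+17 = 41
The minimum is 23 kPa via 3 → 1.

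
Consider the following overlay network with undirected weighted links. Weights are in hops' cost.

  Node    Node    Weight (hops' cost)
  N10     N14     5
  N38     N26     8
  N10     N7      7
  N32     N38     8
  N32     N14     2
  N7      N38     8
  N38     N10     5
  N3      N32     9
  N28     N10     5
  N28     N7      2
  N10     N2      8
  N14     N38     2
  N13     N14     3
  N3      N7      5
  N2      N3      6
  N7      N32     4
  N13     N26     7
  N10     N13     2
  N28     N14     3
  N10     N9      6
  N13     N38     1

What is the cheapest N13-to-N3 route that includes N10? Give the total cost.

Best N13 to N10: N13–N10 costing 2
Best N10 to N3: N10–N7–N3 costing 12
Total via N10: 2 + 12 = 14 hops' cost.

14 hops' cost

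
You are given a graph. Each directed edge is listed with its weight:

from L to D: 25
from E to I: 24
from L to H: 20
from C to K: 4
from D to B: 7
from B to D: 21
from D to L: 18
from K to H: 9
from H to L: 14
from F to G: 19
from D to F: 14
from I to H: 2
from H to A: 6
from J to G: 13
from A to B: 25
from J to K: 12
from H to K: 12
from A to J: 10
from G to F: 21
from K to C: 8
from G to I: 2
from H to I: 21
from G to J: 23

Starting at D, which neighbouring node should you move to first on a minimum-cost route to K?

Enumerating some paths:
D - L - H - K: 18+20+12 = 50
D - L - H - A - J - K: 18+20+6+10+12 = 66
D - F - G - I - H - A - J - K: 14+19+2+2+6+10+12 = 65
D - F - G - I - H - K: 14+19+2+2+12 = 49
Cheapest is D - F - G - I - H - K at 49.
So from D the first move is to F.

F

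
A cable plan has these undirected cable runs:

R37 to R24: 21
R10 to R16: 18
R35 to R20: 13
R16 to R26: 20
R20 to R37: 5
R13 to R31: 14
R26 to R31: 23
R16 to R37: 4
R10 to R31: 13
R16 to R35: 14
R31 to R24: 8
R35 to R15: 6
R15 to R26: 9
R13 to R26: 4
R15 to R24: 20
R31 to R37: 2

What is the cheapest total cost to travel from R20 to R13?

Settle nodes by increasing distance from R20:
R20: 0
R37: 5  (via R20)
R31: 7  (via R37)
R16: 9  (via R37)
R35: 13  (via R20)
R24: 15  (via R31)
R15: 19  (via R35)
R10: 20  (via R31)
R13: 21  (via R31)
Shortest route: R20–R37–R31–R13 = 21.

21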